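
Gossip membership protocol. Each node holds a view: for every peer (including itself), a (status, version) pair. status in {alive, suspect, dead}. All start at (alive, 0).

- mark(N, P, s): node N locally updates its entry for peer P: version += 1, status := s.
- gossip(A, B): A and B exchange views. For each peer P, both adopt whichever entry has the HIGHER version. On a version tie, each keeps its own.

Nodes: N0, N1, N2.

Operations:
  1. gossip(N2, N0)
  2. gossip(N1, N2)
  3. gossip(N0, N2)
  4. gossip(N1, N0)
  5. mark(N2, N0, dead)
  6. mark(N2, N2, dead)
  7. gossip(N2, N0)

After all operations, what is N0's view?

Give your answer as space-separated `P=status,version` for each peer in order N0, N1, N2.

Answer: N0=dead,1 N1=alive,0 N2=dead,1

Derivation:
Op 1: gossip N2<->N0 -> N2.N0=(alive,v0) N2.N1=(alive,v0) N2.N2=(alive,v0) | N0.N0=(alive,v0) N0.N1=(alive,v0) N0.N2=(alive,v0)
Op 2: gossip N1<->N2 -> N1.N0=(alive,v0) N1.N1=(alive,v0) N1.N2=(alive,v0) | N2.N0=(alive,v0) N2.N1=(alive,v0) N2.N2=(alive,v0)
Op 3: gossip N0<->N2 -> N0.N0=(alive,v0) N0.N1=(alive,v0) N0.N2=(alive,v0) | N2.N0=(alive,v0) N2.N1=(alive,v0) N2.N2=(alive,v0)
Op 4: gossip N1<->N0 -> N1.N0=(alive,v0) N1.N1=(alive,v0) N1.N2=(alive,v0) | N0.N0=(alive,v0) N0.N1=(alive,v0) N0.N2=(alive,v0)
Op 5: N2 marks N0=dead -> (dead,v1)
Op 6: N2 marks N2=dead -> (dead,v1)
Op 7: gossip N2<->N0 -> N2.N0=(dead,v1) N2.N1=(alive,v0) N2.N2=(dead,v1) | N0.N0=(dead,v1) N0.N1=(alive,v0) N0.N2=(dead,v1)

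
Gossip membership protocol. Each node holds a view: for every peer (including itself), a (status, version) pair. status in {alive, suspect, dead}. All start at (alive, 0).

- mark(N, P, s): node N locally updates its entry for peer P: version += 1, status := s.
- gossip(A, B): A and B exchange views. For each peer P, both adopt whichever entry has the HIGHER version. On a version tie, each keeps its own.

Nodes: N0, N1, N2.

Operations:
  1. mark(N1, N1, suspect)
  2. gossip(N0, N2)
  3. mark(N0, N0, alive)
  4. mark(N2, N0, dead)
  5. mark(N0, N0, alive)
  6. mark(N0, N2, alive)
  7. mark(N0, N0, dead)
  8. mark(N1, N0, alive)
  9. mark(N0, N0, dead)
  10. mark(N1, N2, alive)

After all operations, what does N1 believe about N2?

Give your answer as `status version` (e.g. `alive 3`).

Answer: alive 1

Derivation:
Op 1: N1 marks N1=suspect -> (suspect,v1)
Op 2: gossip N0<->N2 -> N0.N0=(alive,v0) N0.N1=(alive,v0) N0.N2=(alive,v0) | N2.N0=(alive,v0) N2.N1=(alive,v0) N2.N2=(alive,v0)
Op 3: N0 marks N0=alive -> (alive,v1)
Op 4: N2 marks N0=dead -> (dead,v1)
Op 5: N0 marks N0=alive -> (alive,v2)
Op 6: N0 marks N2=alive -> (alive,v1)
Op 7: N0 marks N0=dead -> (dead,v3)
Op 8: N1 marks N0=alive -> (alive,v1)
Op 9: N0 marks N0=dead -> (dead,v4)
Op 10: N1 marks N2=alive -> (alive,v1)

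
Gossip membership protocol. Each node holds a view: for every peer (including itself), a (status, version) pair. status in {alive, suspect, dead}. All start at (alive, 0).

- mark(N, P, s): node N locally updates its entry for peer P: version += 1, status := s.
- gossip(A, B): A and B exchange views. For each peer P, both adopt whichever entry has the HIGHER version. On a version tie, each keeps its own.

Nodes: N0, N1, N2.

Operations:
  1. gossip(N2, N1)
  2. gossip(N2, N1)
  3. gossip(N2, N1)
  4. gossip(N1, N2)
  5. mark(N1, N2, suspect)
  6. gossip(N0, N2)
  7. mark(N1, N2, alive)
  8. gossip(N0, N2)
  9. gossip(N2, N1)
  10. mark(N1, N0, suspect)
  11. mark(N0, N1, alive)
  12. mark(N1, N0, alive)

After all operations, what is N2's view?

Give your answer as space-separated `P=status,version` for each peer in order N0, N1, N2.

Op 1: gossip N2<->N1 -> N2.N0=(alive,v0) N2.N1=(alive,v0) N2.N2=(alive,v0) | N1.N0=(alive,v0) N1.N1=(alive,v0) N1.N2=(alive,v0)
Op 2: gossip N2<->N1 -> N2.N0=(alive,v0) N2.N1=(alive,v0) N2.N2=(alive,v0) | N1.N0=(alive,v0) N1.N1=(alive,v0) N1.N2=(alive,v0)
Op 3: gossip N2<->N1 -> N2.N0=(alive,v0) N2.N1=(alive,v0) N2.N2=(alive,v0) | N1.N0=(alive,v0) N1.N1=(alive,v0) N1.N2=(alive,v0)
Op 4: gossip N1<->N2 -> N1.N0=(alive,v0) N1.N1=(alive,v0) N1.N2=(alive,v0) | N2.N0=(alive,v0) N2.N1=(alive,v0) N2.N2=(alive,v0)
Op 5: N1 marks N2=suspect -> (suspect,v1)
Op 6: gossip N0<->N2 -> N0.N0=(alive,v0) N0.N1=(alive,v0) N0.N2=(alive,v0) | N2.N0=(alive,v0) N2.N1=(alive,v0) N2.N2=(alive,v0)
Op 7: N1 marks N2=alive -> (alive,v2)
Op 8: gossip N0<->N2 -> N0.N0=(alive,v0) N0.N1=(alive,v0) N0.N2=(alive,v0) | N2.N0=(alive,v0) N2.N1=(alive,v0) N2.N2=(alive,v0)
Op 9: gossip N2<->N1 -> N2.N0=(alive,v0) N2.N1=(alive,v0) N2.N2=(alive,v2) | N1.N0=(alive,v0) N1.N1=(alive,v0) N1.N2=(alive,v2)
Op 10: N1 marks N0=suspect -> (suspect,v1)
Op 11: N0 marks N1=alive -> (alive,v1)
Op 12: N1 marks N0=alive -> (alive,v2)

Answer: N0=alive,0 N1=alive,0 N2=alive,2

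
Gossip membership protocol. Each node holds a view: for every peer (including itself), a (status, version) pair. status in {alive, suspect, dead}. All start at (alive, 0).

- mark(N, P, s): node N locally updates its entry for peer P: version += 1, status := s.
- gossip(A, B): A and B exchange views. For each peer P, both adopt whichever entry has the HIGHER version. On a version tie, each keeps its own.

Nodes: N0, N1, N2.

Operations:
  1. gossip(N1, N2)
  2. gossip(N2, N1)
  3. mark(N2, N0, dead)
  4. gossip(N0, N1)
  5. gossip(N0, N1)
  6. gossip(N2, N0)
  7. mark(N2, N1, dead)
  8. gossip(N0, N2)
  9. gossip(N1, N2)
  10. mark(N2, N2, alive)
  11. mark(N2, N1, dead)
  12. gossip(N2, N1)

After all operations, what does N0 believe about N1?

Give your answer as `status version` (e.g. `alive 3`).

Answer: dead 1

Derivation:
Op 1: gossip N1<->N2 -> N1.N0=(alive,v0) N1.N1=(alive,v0) N1.N2=(alive,v0) | N2.N0=(alive,v0) N2.N1=(alive,v0) N2.N2=(alive,v0)
Op 2: gossip N2<->N1 -> N2.N0=(alive,v0) N2.N1=(alive,v0) N2.N2=(alive,v0) | N1.N0=(alive,v0) N1.N1=(alive,v0) N1.N2=(alive,v0)
Op 3: N2 marks N0=dead -> (dead,v1)
Op 4: gossip N0<->N1 -> N0.N0=(alive,v0) N0.N1=(alive,v0) N0.N2=(alive,v0) | N1.N0=(alive,v0) N1.N1=(alive,v0) N1.N2=(alive,v0)
Op 5: gossip N0<->N1 -> N0.N0=(alive,v0) N0.N1=(alive,v0) N0.N2=(alive,v0) | N1.N0=(alive,v0) N1.N1=(alive,v0) N1.N2=(alive,v0)
Op 6: gossip N2<->N0 -> N2.N0=(dead,v1) N2.N1=(alive,v0) N2.N2=(alive,v0) | N0.N0=(dead,v1) N0.N1=(alive,v0) N0.N2=(alive,v0)
Op 7: N2 marks N1=dead -> (dead,v1)
Op 8: gossip N0<->N2 -> N0.N0=(dead,v1) N0.N1=(dead,v1) N0.N2=(alive,v0) | N2.N0=(dead,v1) N2.N1=(dead,v1) N2.N2=(alive,v0)
Op 9: gossip N1<->N2 -> N1.N0=(dead,v1) N1.N1=(dead,v1) N1.N2=(alive,v0) | N2.N0=(dead,v1) N2.N1=(dead,v1) N2.N2=(alive,v0)
Op 10: N2 marks N2=alive -> (alive,v1)
Op 11: N2 marks N1=dead -> (dead,v2)
Op 12: gossip N2<->N1 -> N2.N0=(dead,v1) N2.N1=(dead,v2) N2.N2=(alive,v1) | N1.N0=(dead,v1) N1.N1=(dead,v2) N1.N2=(alive,v1)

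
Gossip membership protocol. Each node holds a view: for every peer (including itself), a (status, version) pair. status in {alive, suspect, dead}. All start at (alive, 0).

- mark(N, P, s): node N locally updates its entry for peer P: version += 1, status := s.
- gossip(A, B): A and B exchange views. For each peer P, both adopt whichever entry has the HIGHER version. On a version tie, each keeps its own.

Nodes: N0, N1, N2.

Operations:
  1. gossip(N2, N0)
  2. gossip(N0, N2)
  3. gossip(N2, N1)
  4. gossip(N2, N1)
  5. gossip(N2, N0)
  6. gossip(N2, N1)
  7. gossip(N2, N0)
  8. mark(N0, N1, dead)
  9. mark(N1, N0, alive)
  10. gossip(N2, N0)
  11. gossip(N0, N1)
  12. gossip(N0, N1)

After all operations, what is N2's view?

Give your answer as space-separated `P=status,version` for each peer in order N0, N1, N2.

Op 1: gossip N2<->N0 -> N2.N0=(alive,v0) N2.N1=(alive,v0) N2.N2=(alive,v0) | N0.N0=(alive,v0) N0.N1=(alive,v0) N0.N2=(alive,v0)
Op 2: gossip N0<->N2 -> N0.N0=(alive,v0) N0.N1=(alive,v0) N0.N2=(alive,v0) | N2.N0=(alive,v0) N2.N1=(alive,v0) N2.N2=(alive,v0)
Op 3: gossip N2<->N1 -> N2.N0=(alive,v0) N2.N1=(alive,v0) N2.N2=(alive,v0) | N1.N0=(alive,v0) N1.N1=(alive,v0) N1.N2=(alive,v0)
Op 4: gossip N2<->N1 -> N2.N0=(alive,v0) N2.N1=(alive,v0) N2.N2=(alive,v0) | N1.N0=(alive,v0) N1.N1=(alive,v0) N1.N2=(alive,v0)
Op 5: gossip N2<->N0 -> N2.N0=(alive,v0) N2.N1=(alive,v0) N2.N2=(alive,v0) | N0.N0=(alive,v0) N0.N1=(alive,v0) N0.N2=(alive,v0)
Op 6: gossip N2<->N1 -> N2.N0=(alive,v0) N2.N1=(alive,v0) N2.N2=(alive,v0) | N1.N0=(alive,v0) N1.N1=(alive,v0) N1.N2=(alive,v0)
Op 7: gossip N2<->N0 -> N2.N0=(alive,v0) N2.N1=(alive,v0) N2.N2=(alive,v0) | N0.N0=(alive,v0) N0.N1=(alive,v0) N0.N2=(alive,v0)
Op 8: N0 marks N1=dead -> (dead,v1)
Op 9: N1 marks N0=alive -> (alive,v1)
Op 10: gossip N2<->N0 -> N2.N0=(alive,v0) N2.N1=(dead,v1) N2.N2=(alive,v0) | N0.N0=(alive,v0) N0.N1=(dead,v1) N0.N2=(alive,v0)
Op 11: gossip N0<->N1 -> N0.N0=(alive,v1) N0.N1=(dead,v1) N0.N2=(alive,v0) | N1.N0=(alive,v1) N1.N1=(dead,v1) N1.N2=(alive,v0)
Op 12: gossip N0<->N1 -> N0.N0=(alive,v1) N0.N1=(dead,v1) N0.N2=(alive,v0) | N1.N0=(alive,v1) N1.N1=(dead,v1) N1.N2=(alive,v0)

Answer: N0=alive,0 N1=dead,1 N2=alive,0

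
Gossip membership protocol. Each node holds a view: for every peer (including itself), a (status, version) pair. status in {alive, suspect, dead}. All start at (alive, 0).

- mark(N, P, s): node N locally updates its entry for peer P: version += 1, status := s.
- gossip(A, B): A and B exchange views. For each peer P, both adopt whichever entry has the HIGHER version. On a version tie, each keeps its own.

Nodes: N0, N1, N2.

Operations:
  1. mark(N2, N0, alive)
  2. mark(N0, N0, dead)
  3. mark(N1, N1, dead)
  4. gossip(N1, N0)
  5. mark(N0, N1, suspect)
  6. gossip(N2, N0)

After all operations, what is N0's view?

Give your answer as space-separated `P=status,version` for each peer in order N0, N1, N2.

Op 1: N2 marks N0=alive -> (alive,v1)
Op 2: N0 marks N0=dead -> (dead,v1)
Op 3: N1 marks N1=dead -> (dead,v1)
Op 4: gossip N1<->N0 -> N1.N0=(dead,v1) N1.N1=(dead,v1) N1.N2=(alive,v0) | N0.N0=(dead,v1) N0.N1=(dead,v1) N0.N2=(alive,v0)
Op 5: N0 marks N1=suspect -> (suspect,v2)
Op 6: gossip N2<->N0 -> N2.N0=(alive,v1) N2.N1=(suspect,v2) N2.N2=(alive,v0) | N0.N0=(dead,v1) N0.N1=(suspect,v2) N0.N2=(alive,v0)

Answer: N0=dead,1 N1=suspect,2 N2=alive,0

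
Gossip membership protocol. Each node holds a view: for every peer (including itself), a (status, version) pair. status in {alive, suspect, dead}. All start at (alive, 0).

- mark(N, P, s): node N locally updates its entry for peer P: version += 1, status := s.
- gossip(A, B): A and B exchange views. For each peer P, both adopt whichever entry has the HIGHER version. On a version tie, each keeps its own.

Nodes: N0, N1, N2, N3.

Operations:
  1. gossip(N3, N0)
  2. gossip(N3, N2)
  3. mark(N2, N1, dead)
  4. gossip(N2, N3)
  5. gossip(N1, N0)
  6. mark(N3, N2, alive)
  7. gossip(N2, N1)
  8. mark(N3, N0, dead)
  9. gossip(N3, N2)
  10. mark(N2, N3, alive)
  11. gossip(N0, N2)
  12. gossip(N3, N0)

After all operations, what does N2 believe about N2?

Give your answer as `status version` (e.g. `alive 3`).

Op 1: gossip N3<->N0 -> N3.N0=(alive,v0) N3.N1=(alive,v0) N3.N2=(alive,v0) N3.N3=(alive,v0) | N0.N0=(alive,v0) N0.N1=(alive,v0) N0.N2=(alive,v0) N0.N3=(alive,v0)
Op 2: gossip N3<->N2 -> N3.N0=(alive,v0) N3.N1=(alive,v0) N3.N2=(alive,v0) N3.N3=(alive,v0) | N2.N0=(alive,v0) N2.N1=(alive,v0) N2.N2=(alive,v0) N2.N3=(alive,v0)
Op 3: N2 marks N1=dead -> (dead,v1)
Op 4: gossip N2<->N3 -> N2.N0=(alive,v0) N2.N1=(dead,v1) N2.N2=(alive,v0) N2.N3=(alive,v0) | N3.N0=(alive,v0) N3.N1=(dead,v1) N3.N2=(alive,v0) N3.N3=(alive,v0)
Op 5: gossip N1<->N0 -> N1.N0=(alive,v0) N1.N1=(alive,v0) N1.N2=(alive,v0) N1.N3=(alive,v0) | N0.N0=(alive,v0) N0.N1=(alive,v0) N0.N2=(alive,v0) N0.N3=(alive,v0)
Op 6: N3 marks N2=alive -> (alive,v1)
Op 7: gossip N2<->N1 -> N2.N0=(alive,v0) N2.N1=(dead,v1) N2.N2=(alive,v0) N2.N3=(alive,v0) | N1.N0=(alive,v0) N1.N1=(dead,v1) N1.N2=(alive,v0) N1.N3=(alive,v0)
Op 8: N3 marks N0=dead -> (dead,v1)
Op 9: gossip N3<->N2 -> N3.N0=(dead,v1) N3.N1=(dead,v1) N3.N2=(alive,v1) N3.N3=(alive,v0) | N2.N0=(dead,v1) N2.N1=(dead,v1) N2.N2=(alive,v1) N2.N3=(alive,v0)
Op 10: N2 marks N3=alive -> (alive,v1)
Op 11: gossip N0<->N2 -> N0.N0=(dead,v1) N0.N1=(dead,v1) N0.N2=(alive,v1) N0.N3=(alive,v1) | N2.N0=(dead,v1) N2.N1=(dead,v1) N2.N2=(alive,v1) N2.N3=(alive,v1)
Op 12: gossip N3<->N0 -> N3.N0=(dead,v1) N3.N1=(dead,v1) N3.N2=(alive,v1) N3.N3=(alive,v1) | N0.N0=(dead,v1) N0.N1=(dead,v1) N0.N2=(alive,v1) N0.N3=(alive,v1)

Answer: alive 1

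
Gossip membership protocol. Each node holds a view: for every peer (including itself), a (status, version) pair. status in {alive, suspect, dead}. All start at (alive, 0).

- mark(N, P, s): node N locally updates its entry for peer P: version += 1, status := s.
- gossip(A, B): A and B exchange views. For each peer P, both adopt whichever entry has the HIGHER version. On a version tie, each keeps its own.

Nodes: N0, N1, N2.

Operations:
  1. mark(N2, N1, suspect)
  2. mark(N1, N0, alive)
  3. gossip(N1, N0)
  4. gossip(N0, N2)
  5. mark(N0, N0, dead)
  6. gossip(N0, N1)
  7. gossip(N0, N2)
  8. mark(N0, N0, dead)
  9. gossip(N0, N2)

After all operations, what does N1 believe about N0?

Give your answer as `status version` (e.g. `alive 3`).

Answer: dead 2

Derivation:
Op 1: N2 marks N1=suspect -> (suspect,v1)
Op 2: N1 marks N0=alive -> (alive,v1)
Op 3: gossip N1<->N0 -> N1.N0=(alive,v1) N1.N1=(alive,v0) N1.N2=(alive,v0) | N0.N0=(alive,v1) N0.N1=(alive,v0) N0.N2=(alive,v0)
Op 4: gossip N0<->N2 -> N0.N0=(alive,v1) N0.N1=(suspect,v1) N0.N2=(alive,v0) | N2.N0=(alive,v1) N2.N1=(suspect,v1) N2.N2=(alive,v0)
Op 5: N0 marks N0=dead -> (dead,v2)
Op 6: gossip N0<->N1 -> N0.N0=(dead,v2) N0.N1=(suspect,v1) N0.N2=(alive,v0) | N1.N0=(dead,v2) N1.N1=(suspect,v1) N1.N2=(alive,v0)
Op 7: gossip N0<->N2 -> N0.N0=(dead,v2) N0.N1=(suspect,v1) N0.N2=(alive,v0) | N2.N0=(dead,v2) N2.N1=(suspect,v1) N2.N2=(alive,v0)
Op 8: N0 marks N0=dead -> (dead,v3)
Op 9: gossip N0<->N2 -> N0.N0=(dead,v3) N0.N1=(suspect,v1) N0.N2=(alive,v0) | N2.N0=(dead,v3) N2.N1=(suspect,v1) N2.N2=(alive,v0)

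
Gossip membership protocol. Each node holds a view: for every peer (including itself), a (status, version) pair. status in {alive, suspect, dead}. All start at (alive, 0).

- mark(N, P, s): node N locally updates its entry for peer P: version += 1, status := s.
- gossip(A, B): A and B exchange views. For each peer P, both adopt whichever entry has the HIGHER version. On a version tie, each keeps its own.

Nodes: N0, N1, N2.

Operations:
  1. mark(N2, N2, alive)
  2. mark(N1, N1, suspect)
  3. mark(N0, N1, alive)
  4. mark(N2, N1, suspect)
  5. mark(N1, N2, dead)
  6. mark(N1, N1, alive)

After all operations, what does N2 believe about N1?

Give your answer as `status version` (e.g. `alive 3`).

Answer: suspect 1

Derivation:
Op 1: N2 marks N2=alive -> (alive,v1)
Op 2: N1 marks N1=suspect -> (suspect,v1)
Op 3: N0 marks N1=alive -> (alive,v1)
Op 4: N2 marks N1=suspect -> (suspect,v1)
Op 5: N1 marks N2=dead -> (dead,v1)
Op 6: N1 marks N1=alive -> (alive,v2)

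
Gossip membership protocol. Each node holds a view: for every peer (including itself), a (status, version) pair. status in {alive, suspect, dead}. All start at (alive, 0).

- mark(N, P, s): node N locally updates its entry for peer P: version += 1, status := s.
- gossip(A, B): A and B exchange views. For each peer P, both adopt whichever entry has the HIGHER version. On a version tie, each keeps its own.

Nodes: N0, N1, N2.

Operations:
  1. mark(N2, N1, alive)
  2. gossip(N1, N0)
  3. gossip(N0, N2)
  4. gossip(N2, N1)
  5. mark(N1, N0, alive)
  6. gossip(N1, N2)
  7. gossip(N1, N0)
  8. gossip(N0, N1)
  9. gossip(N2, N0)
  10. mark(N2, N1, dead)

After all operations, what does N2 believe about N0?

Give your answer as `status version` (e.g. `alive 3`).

Answer: alive 1

Derivation:
Op 1: N2 marks N1=alive -> (alive,v1)
Op 2: gossip N1<->N0 -> N1.N0=(alive,v0) N1.N1=(alive,v0) N1.N2=(alive,v0) | N0.N0=(alive,v0) N0.N1=(alive,v0) N0.N2=(alive,v0)
Op 3: gossip N0<->N2 -> N0.N0=(alive,v0) N0.N1=(alive,v1) N0.N2=(alive,v0) | N2.N0=(alive,v0) N2.N1=(alive,v1) N2.N2=(alive,v0)
Op 4: gossip N2<->N1 -> N2.N0=(alive,v0) N2.N1=(alive,v1) N2.N2=(alive,v0) | N1.N0=(alive,v0) N1.N1=(alive,v1) N1.N2=(alive,v0)
Op 5: N1 marks N0=alive -> (alive,v1)
Op 6: gossip N1<->N2 -> N1.N0=(alive,v1) N1.N1=(alive,v1) N1.N2=(alive,v0) | N2.N0=(alive,v1) N2.N1=(alive,v1) N2.N2=(alive,v0)
Op 7: gossip N1<->N0 -> N1.N0=(alive,v1) N1.N1=(alive,v1) N1.N2=(alive,v0) | N0.N0=(alive,v1) N0.N1=(alive,v1) N0.N2=(alive,v0)
Op 8: gossip N0<->N1 -> N0.N0=(alive,v1) N0.N1=(alive,v1) N0.N2=(alive,v0) | N1.N0=(alive,v1) N1.N1=(alive,v1) N1.N2=(alive,v0)
Op 9: gossip N2<->N0 -> N2.N0=(alive,v1) N2.N1=(alive,v1) N2.N2=(alive,v0) | N0.N0=(alive,v1) N0.N1=(alive,v1) N0.N2=(alive,v0)
Op 10: N2 marks N1=dead -> (dead,v2)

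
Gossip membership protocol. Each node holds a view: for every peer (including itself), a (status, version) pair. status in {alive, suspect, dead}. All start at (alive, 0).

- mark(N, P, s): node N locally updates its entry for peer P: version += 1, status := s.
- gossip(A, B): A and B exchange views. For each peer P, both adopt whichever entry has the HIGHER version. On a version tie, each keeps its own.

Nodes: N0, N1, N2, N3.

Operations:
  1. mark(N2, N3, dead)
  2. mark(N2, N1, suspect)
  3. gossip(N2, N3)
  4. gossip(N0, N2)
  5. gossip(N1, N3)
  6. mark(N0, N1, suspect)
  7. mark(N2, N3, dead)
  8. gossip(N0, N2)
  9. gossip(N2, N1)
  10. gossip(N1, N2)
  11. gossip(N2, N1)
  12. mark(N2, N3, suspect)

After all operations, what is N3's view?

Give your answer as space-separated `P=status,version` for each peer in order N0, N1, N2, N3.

Answer: N0=alive,0 N1=suspect,1 N2=alive,0 N3=dead,1

Derivation:
Op 1: N2 marks N3=dead -> (dead,v1)
Op 2: N2 marks N1=suspect -> (suspect,v1)
Op 3: gossip N2<->N3 -> N2.N0=(alive,v0) N2.N1=(suspect,v1) N2.N2=(alive,v0) N2.N3=(dead,v1) | N3.N0=(alive,v0) N3.N1=(suspect,v1) N3.N2=(alive,v0) N3.N3=(dead,v1)
Op 4: gossip N0<->N2 -> N0.N0=(alive,v0) N0.N1=(suspect,v1) N0.N2=(alive,v0) N0.N3=(dead,v1) | N2.N0=(alive,v0) N2.N1=(suspect,v1) N2.N2=(alive,v0) N2.N3=(dead,v1)
Op 5: gossip N1<->N3 -> N1.N0=(alive,v0) N1.N1=(suspect,v1) N1.N2=(alive,v0) N1.N3=(dead,v1) | N3.N0=(alive,v0) N3.N1=(suspect,v1) N3.N2=(alive,v0) N3.N3=(dead,v1)
Op 6: N0 marks N1=suspect -> (suspect,v2)
Op 7: N2 marks N3=dead -> (dead,v2)
Op 8: gossip N0<->N2 -> N0.N0=(alive,v0) N0.N1=(suspect,v2) N0.N2=(alive,v0) N0.N3=(dead,v2) | N2.N0=(alive,v0) N2.N1=(suspect,v2) N2.N2=(alive,v0) N2.N3=(dead,v2)
Op 9: gossip N2<->N1 -> N2.N0=(alive,v0) N2.N1=(suspect,v2) N2.N2=(alive,v0) N2.N3=(dead,v2) | N1.N0=(alive,v0) N1.N1=(suspect,v2) N1.N2=(alive,v0) N1.N3=(dead,v2)
Op 10: gossip N1<->N2 -> N1.N0=(alive,v0) N1.N1=(suspect,v2) N1.N2=(alive,v0) N1.N3=(dead,v2) | N2.N0=(alive,v0) N2.N1=(suspect,v2) N2.N2=(alive,v0) N2.N3=(dead,v2)
Op 11: gossip N2<->N1 -> N2.N0=(alive,v0) N2.N1=(suspect,v2) N2.N2=(alive,v0) N2.N3=(dead,v2) | N1.N0=(alive,v0) N1.N1=(suspect,v2) N1.N2=(alive,v0) N1.N3=(dead,v2)
Op 12: N2 marks N3=suspect -> (suspect,v3)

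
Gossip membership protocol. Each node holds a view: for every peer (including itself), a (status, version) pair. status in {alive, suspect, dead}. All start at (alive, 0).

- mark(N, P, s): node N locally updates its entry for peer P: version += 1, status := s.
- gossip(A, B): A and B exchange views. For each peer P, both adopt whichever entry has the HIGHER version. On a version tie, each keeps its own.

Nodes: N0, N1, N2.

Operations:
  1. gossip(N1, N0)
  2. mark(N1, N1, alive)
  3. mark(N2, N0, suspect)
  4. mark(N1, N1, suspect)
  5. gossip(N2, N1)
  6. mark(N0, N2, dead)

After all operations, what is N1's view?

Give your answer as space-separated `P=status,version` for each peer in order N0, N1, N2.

Op 1: gossip N1<->N0 -> N1.N0=(alive,v0) N1.N1=(alive,v0) N1.N2=(alive,v0) | N0.N0=(alive,v0) N0.N1=(alive,v0) N0.N2=(alive,v0)
Op 2: N1 marks N1=alive -> (alive,v1)
Op 3: N2 marks N0=suspect -> (suspect,v1)
Op 4: N1 marks N1=suspect -> (suspect,v2)
Op 5: gossip N2<->N1 -> N2.N0=(suspect,v1) N2.N1=(suspect,v2) N2.N2=(alive,v0) | N1.N0=(suspect,v1) N1.N1=(suspect,v2) N1.N2=(alive,v0)
Op 6: N0 marks N2=dead -> (dead,v1)

Answer: N0=suspect,1 N1=suspect,2 N2=alive,0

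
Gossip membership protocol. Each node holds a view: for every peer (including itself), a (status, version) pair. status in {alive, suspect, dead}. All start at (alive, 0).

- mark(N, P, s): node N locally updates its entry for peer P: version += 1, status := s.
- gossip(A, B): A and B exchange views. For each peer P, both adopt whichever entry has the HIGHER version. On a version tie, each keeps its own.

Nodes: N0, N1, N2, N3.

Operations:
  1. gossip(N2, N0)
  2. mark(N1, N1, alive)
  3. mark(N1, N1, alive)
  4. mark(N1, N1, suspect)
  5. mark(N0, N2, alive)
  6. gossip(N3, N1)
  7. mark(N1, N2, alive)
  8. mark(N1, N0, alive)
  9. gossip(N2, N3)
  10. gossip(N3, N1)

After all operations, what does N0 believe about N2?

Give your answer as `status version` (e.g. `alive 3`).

Answer: alive 1

Derivation:
Op 1: gossip N2<->N0 -> N2.N0=(alive,v0) N2.N1=(alive,v0) N2.N2=(alive,v0) N2.N3=(alive,v0) | N0.N0=(alive,v0) N0.N1=(alive,v0) N0.N2=(alive,v0) N0.N3=(alive,v0)
Op 2: N1 marks N1=alive -> (alive,v1)
Op 3: N1 marks N1=alive -> (alive,v2)
Op 4: N1 marks N1=suspect -> (suspect,v3)
Op 5: N0 marks N2=alive -> (alive,v1)
Op 6: gossip N3<->N1 -> N3.N0=(alive,v0) N3.N1=(suspect,v3) N3.N2=(alive,v0) N3.N3=(alive,v0) | N1.N0=(alive,v0) N1.N1=(suspect,v3) N1.N2=(alive,v0) N1.N3=(alive,v0)
Op 7: N1 marks N2=alive -> (alive,v1)
Op 8: N1 marks N0=alive -> (alive,v1)
Op 9: gossip N2<->N3 -> N2.N0=(alive,v0) N2.N1=(suspect,v3) N2.N2=(alive,v0) N2.N3=(alive,v0) | N3.N0=(alive,v0) N3.N1=(suspect,v3) N3.N2=(alive,v0) N3.N3=(alive,v0)
Op 10: gossip N3<->N1 -> N3.N0=(alive,v1) N3.N1=(suspect,v3) N3.N2=(alive,v1) N3.N3=(alive,v0) | N1.N0=(alive,v1) N1.N1=(suspect,v3) N1.N2=(alive,v1) N1.N3=(alive,v0)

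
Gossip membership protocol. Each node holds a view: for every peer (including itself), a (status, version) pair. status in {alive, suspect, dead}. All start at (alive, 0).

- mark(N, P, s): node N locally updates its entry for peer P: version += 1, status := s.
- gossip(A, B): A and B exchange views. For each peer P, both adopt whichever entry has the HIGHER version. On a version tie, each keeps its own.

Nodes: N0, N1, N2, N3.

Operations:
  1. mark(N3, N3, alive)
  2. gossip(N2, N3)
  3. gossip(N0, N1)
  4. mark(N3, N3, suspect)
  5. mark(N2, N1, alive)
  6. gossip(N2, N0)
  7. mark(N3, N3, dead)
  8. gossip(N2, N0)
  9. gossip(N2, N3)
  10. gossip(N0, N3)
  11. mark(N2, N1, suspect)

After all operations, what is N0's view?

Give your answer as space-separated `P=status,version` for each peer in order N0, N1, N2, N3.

Answer: N0=alive,0 N1=alive,1 N2=alive,0 N3=dead,3

Derivation:
Op 1: N3 marks N3=alive -> (alive,v1)
Op 2: gossip N2<->N3 -> N2.N0=(alive,v0) N2.N1=(alive,v0) N2.N2=(alive,v0) N2.N3=(alive,v1) | N3.N0=(alive,v0) N3.N1=(alive,v0) N3.N2=(alive,v0) N3.N3=(alive,v1)
Op 3: gossip N0<->N1 -> N0.N0=(alive,v0) N0.N1=(alive,v0) N0.N2=(alive,v0) N0.N3=(alive,v0) | N1.N0=(alive,v0) N1.N1=(alive,v0) N1.N2=(alive,v0) N1.N3=(alive,v0)
Op 4: N3 marks N3=suspect -> (suspect,v2)
Op 5: N2 marks N1=alive -> (alive,v1)
Op 6: gossip N2<->N0 -> N2.N0=(alive,v0) N2.N1=(alive,v1) N2.N2=(alive,v0) N2.N3=(alive,v1) | N0.N0=(alive,v0) N0.N1=(alive,v1) N0.N2=(alive,v0) N0.N3=(alive,v1)
Op 7: N3 marks N3=dead -> (dead,v3)
Op 8: gossip N2<->N0 -> N2.N0=(alive,v0) N2.N1=(alive,v1) N2.N2=(alive,v0) N2.N3=(alive,v1) | N0.N0=(alive,v0) N0.N1=(alive,v1) N0.N2=(alive,v0) N0.N3=(alive,v1)
Op 9: gossip N2<->N3 -> N2.N0=(alive,v0) N2.N1=(alive,v1) N2.N2=(alive,v0) N2.N3=(dead,v3) | N3.N0=(alive,v0) N3.N1=(alive,v1) N3.N2=(alive,v0) N3.N3=(dead,v3)
Op 10: gossip N0<->N3 -> N0.N0=(alive,v0) N0.N1=(alive,v1) N0.N2=(alive,v0) N0.N3=(dead,v3) | N3.N0=(alive,v0) N3.N1=(alive,v1) N3.N2=(alive,v0) N3.N3=(dead,v3)
Op 11: N2 marks N1=suspect -> (suspect,v2)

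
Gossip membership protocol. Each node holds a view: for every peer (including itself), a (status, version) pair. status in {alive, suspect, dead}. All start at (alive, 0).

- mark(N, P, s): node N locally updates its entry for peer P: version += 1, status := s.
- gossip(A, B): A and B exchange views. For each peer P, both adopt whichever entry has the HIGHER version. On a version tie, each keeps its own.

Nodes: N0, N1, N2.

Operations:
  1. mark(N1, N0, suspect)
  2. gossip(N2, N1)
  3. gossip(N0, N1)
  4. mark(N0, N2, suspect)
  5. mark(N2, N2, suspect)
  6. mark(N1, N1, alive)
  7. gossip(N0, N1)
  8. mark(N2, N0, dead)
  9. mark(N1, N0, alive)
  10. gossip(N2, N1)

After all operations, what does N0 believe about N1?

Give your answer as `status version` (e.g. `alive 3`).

Op 1: N1 marks N0=suspect -> (suspect,v1)
Op 2: gossip N2<->N1 -> N2.N0=(suspect,v1) N2.N1=(alive,v0) N2.N2=(alive,v0) | N1.N0=(suspect,v1) N1.N1=(alive,v0) N1.N2=(alive,v0)
Op 3: gossip N0<->N1 -> N0.N0=(suspect,v1) N0.N1=(alive,v0) N0.N2=(alive,v0) | N1.N0=(suspect,v1) N1.N1=(alive,v0) N1.N2=(alive,v0)
Op 4: N0 marks N2=suspect -> (suspect,v1)
Op 5: N2 marks N2=suspect -> (suspect,v1)
Op 6: N1 marks N1=alive -> (alive,v1)
Op 7: gossip N0<->N1 -> N0.N0=(suspect,v1) N0.N1=(alive,v1) N0.N2=(suspect,v1) | N1.N0=(suspect,v1) N1.N1=(alive,v1) N1.N2=(suspect,v1)
Op 8: N2 marks N0=dead -> (dead,v2)
Op 9: N1 marks N0=alive -> (alive,v2)
Op 10: gossip N2<->N1 -> N2.N0=(dead,v2) N2.N1=(alive,v1) N2.N2=(suspect,v1) | N1.N0=(alive,v2) N1.N1=(alive,v1) N1.N2=(suspect,v1)

Answer: alive 1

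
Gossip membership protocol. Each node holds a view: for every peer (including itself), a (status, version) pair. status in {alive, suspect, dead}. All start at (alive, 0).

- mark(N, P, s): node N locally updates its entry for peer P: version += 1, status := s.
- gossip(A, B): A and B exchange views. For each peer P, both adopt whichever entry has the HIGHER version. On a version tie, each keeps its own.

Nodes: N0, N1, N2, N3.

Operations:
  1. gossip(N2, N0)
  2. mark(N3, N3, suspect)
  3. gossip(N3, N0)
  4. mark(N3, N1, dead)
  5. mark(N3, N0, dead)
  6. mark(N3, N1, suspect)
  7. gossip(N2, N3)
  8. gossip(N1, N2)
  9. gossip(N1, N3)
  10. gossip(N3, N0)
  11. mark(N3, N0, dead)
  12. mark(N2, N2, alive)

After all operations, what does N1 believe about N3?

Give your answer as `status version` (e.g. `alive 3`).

Op 1: gossip N2<->N0 -> N2.N0=(alive,v0) N2.N1=(alive,v0) N2.N2=(alive,v0) N2.N3=(alive,v0) | N0.N0=(alive,v0) N0.N1=(alive,v0) N0.N2=(alive,v0) N0.N3=(alive,v0)
Op 2: N3 marks N3=suspect -> (suspect,v1)
Op 3: gossip N3<->N0 -> N3.N0=(alive,v0) N3.N1=(alive,v0) N3.N2=(alive,v0) N3.N3=(suspect,v1) | N0.N0=(alive,v0) N0.N1=(alive,v0) N0.N2=(alive,v0) N0.N3=(suspect,v1)
Op 4: N3 marks N1=dead -> (dead,v1)
Op 5: N3 marks N0=dead -> (dead,v1)
Op 6: N3 marks N1=suspect -> (suspect,v2)
Op 7: gossip N2<->N3 -> N2.N0=(dead,v1) N2.N1=(suspect,v2) N2.N2=(alive,v0) N2.N3=(suspect,v1) | N3.N0=(dead,v1) N3.N1=(suspect,v2) N3.N2=(alive,v0) N3.N3=(suspect,v1)
Op 8: gossip N1<->N2 -> N1.N0=(dead,v1) N1.N1=(suspect,v2) N1.N2=(alive,v0) N1.N3=(suspect,v1) | N2.N0=(dead,v1) N2.N1=(suspect,v2) N2.N2=(alive,v0) N2.N3=(suspect,v1)
Op 9: gossip N1<->N3 -> N1.N0=(dead,v1) N1.N1=(suspect,v2) N1.N2=(alive,v0) N1.N3=(suspect,v1) | N3.N0=(dead,v1) N3.N1=(suspect,v2) N3.N2=(alive,v0) N3.N3=(suspect,v1)
Op 10: gossip N3<->N0 -> N3.N0=(dead,v1) N3.N1=(suspect,v2) N3.N2=(alive,v0) N3.N3=(suspect,v1) | N0.N0=(dead,v1) N0.N1=(suspect,v2) N0.N2=(alive,v0) N0.N3=(suspect,v1)
Op 11: N3 marks N0=dead -> (dead,v2)
Op 12: N2 marks N2=alive -> (alive,v1)

Answer: suspect 1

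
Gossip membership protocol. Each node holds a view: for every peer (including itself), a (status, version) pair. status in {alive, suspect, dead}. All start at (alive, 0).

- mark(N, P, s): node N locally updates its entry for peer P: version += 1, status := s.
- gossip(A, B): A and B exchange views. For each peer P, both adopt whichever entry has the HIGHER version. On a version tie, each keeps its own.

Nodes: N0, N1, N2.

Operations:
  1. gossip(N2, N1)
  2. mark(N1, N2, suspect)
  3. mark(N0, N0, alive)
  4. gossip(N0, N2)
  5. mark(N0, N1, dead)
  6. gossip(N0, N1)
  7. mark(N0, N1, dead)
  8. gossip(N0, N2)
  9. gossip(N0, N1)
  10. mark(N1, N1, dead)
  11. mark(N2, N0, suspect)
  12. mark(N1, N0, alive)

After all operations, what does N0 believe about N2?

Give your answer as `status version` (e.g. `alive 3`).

Op 1: gossip N2<->N1 -> N2.N0=(alive,v0) N2.N1=(alive,v0) N2.N2=(alive,v0) | N1.N0=(alive,v0) N1.N1=(alive,v0) N1.N2=(alive,v0)
Op 2: N1 marks N2=suspect -> (suspect,v1)
Op 3: N0 marks N0=alive -> (alive,v1)
Op 4: gossip N0<->N2 -> N0.N0=(alive,v1) N0.N1=(alive,v0) N0.N2=(alive,v0) | N2.N0=(alive,v1) N2.N1=(alive,v0) N2.N2=(alive,v0)
Op 5: N0 marks N1=dead -> (dead,v1)
Op 6: gossip N0<->N1 -> N0.N0=(alive,v1) N0.N1=(dead,v1) N0.N2=(suspect,v1) | N1.N0=(alive,v1) N1.N1=(dead,v1) N1.N2=(suspect,v1)
Op 7: N0 marks N1=dead -> (dead,v2)
Op 8: gossip N0<->N2 -> N0.N0=(alive,v1) N0.N1=(dead,v2) N0.N2=(suspect,v1) | N2.N0=(alive,v1) N2.N1=(dead,v2) N2.N2=(suspect,v1)
Op 9: gossip N0<->N1 -> N0.N0=(alive,v1) N0.N1=(dead,v2) N0.N2=(suspect,v1) | N1.N0=(alive,v1) N1.N1=(dead,v2) N1.N2=(suspect,v1)
Op 10: N1 marks N1=dead -> (dead,v3)
Op 11: N2 marks N0=suspect -> (suspect,v2)
Op 12: N1 marks N0=alive -> (alive,v2)

Answer: suspect 1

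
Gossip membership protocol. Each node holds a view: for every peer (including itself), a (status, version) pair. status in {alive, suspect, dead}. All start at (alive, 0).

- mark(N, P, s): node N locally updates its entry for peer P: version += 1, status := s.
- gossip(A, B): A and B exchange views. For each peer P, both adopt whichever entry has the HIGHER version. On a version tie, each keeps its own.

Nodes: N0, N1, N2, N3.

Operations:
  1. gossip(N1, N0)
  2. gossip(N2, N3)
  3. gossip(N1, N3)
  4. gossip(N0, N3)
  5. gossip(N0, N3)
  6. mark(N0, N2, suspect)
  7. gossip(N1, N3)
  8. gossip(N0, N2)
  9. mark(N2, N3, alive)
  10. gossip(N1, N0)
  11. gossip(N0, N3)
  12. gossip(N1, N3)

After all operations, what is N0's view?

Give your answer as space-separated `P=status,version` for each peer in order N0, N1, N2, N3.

Op 1: gossip N1<->N0 -> N1.N0=(alive,v0) N1.N1=(alive,v0) N1.N2=(alive,v0) N1.N3=(alive,v0) | N0.N0=(alive,v0) N0.N1=(alive,v0) N0.N2=(alive,v0) N0.N3=(alive,v0)
Op 2: gossip N2<->N3 -> N2.N0=(alive,v0) N2.N1=(alive,v0) N2.N2=(alive,v0) N2.N3=(alive,v0) | N3.N0=(alive,v0) N3.N1=(alive,v0) N3.N2=(alive,v0) N3.N3=(alive,v0)
Op 3: gossip N1<->N3 -> N1.N0=(alive,v0) N1.N1=(alive,v0) N1.N2=(alive,v0) N1.N3=(alive,v0) | N3.N0=(alive,v0) N3.N1=(alive,v0) N3.N2=(alive,v0) N3.N3=(alive,v0)
Op 4: gossip N0<->N3 -> N0.N0=(alive,v0) N0.N1=(alive,v0) N0.N2=(alive,v0) N0.N3=(alive,v0) | N3.N0=(alive,v0) N3.N1=(alive,v0) N3.N2=(alive,v0) N3.N3=(alive,v0)
Op 5: gossip N0<->N3 -> N0.N0=(alive,v0) N0.N1=(alive,v0) N0.N2=(alive,v0) N0.N3=(alive,v0) | N3.N0=(alive,v0) N3.N1=(alive,v0) N3.N2=(alive,v0) N3.N3=(alive,v0)
Op 6: N0 marks N2=suspect -> (suspect,v1)
Op 7: gossip N1<->N3 -> N1.N0=(alive,v0) N1.N1=(alive,v0) N1.N2=(alive,v0) N1.N3=(alive,v0) | N3.N0=(alive,v0) N3.N1=(alive,v0) N3.N2=(alive,v0) N3.N3=(alive,v0)
Op 8: gossip N0<->N2 -> N0.N0=(alive,v0) N0.N1=(alive,v0) N0.N2=(suspect,v1) N0.N3=(alive,v0) | N2.N0=(alive,v0) N2.N1=(alive,v0) N2.N2=(suspect,v1) N2.N3=(alive,v0)
Op 9: N2 marks N3=alive -> (alive,v1)
Op 10: gossip N1<->N0 -> N1.N0=(alive,v0) N1.N1=(alive,v0) N1.N2=(suspect,v1) N1.N3=(alive,v0) | N0.N0=(alive,v0) N0.N1=(alive,v0) N0.N2=(suspect,v1) N0.N3=(alive,v0)
Op 11: gossip N0<->N3 -> N0.N0=(alive,v0) N0.N1=(alive,v0) N0.N2=(suspect,v1) N0.N3=(alive,v0) | N3.N0=(alive,v0) N3.N1=(alive,v0) N3.N2=(suspect,v1) N3.N3=(alive,v0)
Op 12: gossip N1<->N3 -> N1.N0=(alive,v0) N1.N1=(alive,v0) N1.N2=(suspect,v1) N1.N3=(alive,v0) | N3.N0=(alive,v0) N3.N1=(alive,v0) N3.N2=(suspect,v1) N3.N3=(alive,v0)

Answer: N0=alive,0 N1=alive,0 N2=suspect,1 N3=alive,0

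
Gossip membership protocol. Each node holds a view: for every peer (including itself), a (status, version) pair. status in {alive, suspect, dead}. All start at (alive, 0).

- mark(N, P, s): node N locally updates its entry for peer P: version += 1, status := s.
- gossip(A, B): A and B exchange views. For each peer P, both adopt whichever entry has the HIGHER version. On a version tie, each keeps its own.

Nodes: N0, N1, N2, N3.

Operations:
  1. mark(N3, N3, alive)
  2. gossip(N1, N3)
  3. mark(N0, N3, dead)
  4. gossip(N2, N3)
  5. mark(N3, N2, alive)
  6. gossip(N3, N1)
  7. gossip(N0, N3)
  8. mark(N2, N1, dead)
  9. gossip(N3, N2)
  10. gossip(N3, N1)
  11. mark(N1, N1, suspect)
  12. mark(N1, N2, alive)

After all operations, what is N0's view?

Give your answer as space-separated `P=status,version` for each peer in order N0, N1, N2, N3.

Answer: N0=alive,0 N1=alive,0 N2=alive,1 N3=dead,1

Derivation:
Op 1: N3 marks N3=alive -> (alive,v1)
Op 2: gossip N1<->N3 -> N1.N0=(alive,v0) N1.N1=(alive,v0) N1.N2=(alive,v0) N1.N3=(alive,v1) | N3.N0=(alive,v0) N3.N1=(alive,v0) N3.N2=(alive,v0) N3.N3=(alive,v1)
Op 3: N0 marks N3=dead -> (dead,v1)
Op 4: gossip N2<->N3 -> N2.N0=(alive,v0) N2.N1=(alive,v0) N2.N2=(alive,v0) N2.N3=(alive,v1) | N3.N0=(alive,v0) N3.N1=(alive,v0) N3.N2=(alive,v0) N3.N3=(alive,v1)
Op 5: N3 marks N2=alive -> (alive,v1)
Op 6: gossip N3<->N1 -> N3.N0=(alive,v0) N3.N1=(alive,v0) N3.N2=(alive,v1) N3.N3=(alive,v1) | N1.N0=(alive,v0) N1.N1=(alive,v0) N1.N2=(alive,v1) N1.N3=(alive,v1)
Op 7: gossip N0<->N3 -> N0.N0=(alive,v0) N0.N1=(alive,v0) N0.N2=(alive,v1) N0.N3=(dead,v1) | N3.N0=(alive,v0) N3.N1=(alive,v0) N3.N2=(alive,v1) N3.N3=(alive,v1)
Op 8: N2 marks N1=dead -> (dead,v1)
Op 9: gossip N3<->N2 -> N3.N0=(alive,v0) N3.N1=(dead,v1) N3.N2=(alive,v1) N3.N3=(alive,v1) | N2.N0=(alive,v0) N2.N1=(dead,v1) N2.N2=(alive,v1) N2.N3=(alive,v1)
Op 10: gossip N3<->N1 -> N3.N0=(alive,v0) N3.N1=(dead,v1) N3.N2=(alive,v1) N3.N3=(alive,v1) | N1.N0=(alive,v0) N1.N1=(dead,v1) N1.N2=(alive,v1) N1.N3=(alive,v1)
Op 11: N1 marks N1=suspect -> (suspect,v2)
Op 12: N1 marks N2=alive -> (alive,v2)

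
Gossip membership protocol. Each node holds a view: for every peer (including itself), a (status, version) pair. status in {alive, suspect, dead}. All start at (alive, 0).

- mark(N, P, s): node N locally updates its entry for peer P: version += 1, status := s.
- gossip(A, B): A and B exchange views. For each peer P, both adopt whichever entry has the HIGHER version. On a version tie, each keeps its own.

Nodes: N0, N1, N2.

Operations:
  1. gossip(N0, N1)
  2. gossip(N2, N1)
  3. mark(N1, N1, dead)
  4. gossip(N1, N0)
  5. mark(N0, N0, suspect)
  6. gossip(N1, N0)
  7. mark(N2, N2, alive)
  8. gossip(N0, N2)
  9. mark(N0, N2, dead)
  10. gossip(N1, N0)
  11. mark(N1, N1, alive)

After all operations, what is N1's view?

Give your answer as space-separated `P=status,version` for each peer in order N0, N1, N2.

Answer: N0=suspect,1 N1=alive,2 N2=dead,2

Derivation:
Op 1: gossip N0<->N1 -> N0.N0=(alive,v0) N0.N1=(alive,v0) N0.N2=(alive,v0) | N1.N0=(alive,v0) N1.N1=(alive,v0) N1.N2=(alive,v0)
Op 2: gossip N2<->N1 -> N2.N0=(alive,v0) N2.N1=(alive,v0) N2.N2=(alive,v0) | N1.N0=(alive,v0) N1.N1=(alive,v0) N1.N2=(alive,v0)
Op 3: N1 marks N1=dead -> (dead,v1)
Op 4: gossip N1<->N0 -> N1.N0=(alive,v0) N1.N1=(dead,v1) N1.N2=(alive,v0) | N0.N0=(alive,v0) N0.N1=(dead,v1) N0.N2=(alive,v0)
Op 5: N0 marks N0=suspect -> (suspect,v1)
Op 6: gossip N1<->N0 -> N1.N0=(suspect,v1) N1.N1=(dead,v1) N1.N2=(alive,v0) | N0.N0=(suspect,v1) N0.N1=(dead,v1) N0.N2=(alive,v0)
Op 7: N2 marks N2=alive -> (alive,v1)
Op 8: gossip N0<->N2 -> N0.N0=(suspect,v1) N0.N1=(dead,v1) N0.N2=(alive,v1) | N2.N0=(suspect,v1) N2.N1=(dead,v1) N2.N2=(alive,v1)
Op 9: N0 marks N2=dead -> (dead,v2)
Op 10: gossip N1<->N0 -> N1.N0=(suspect,v1) N1.N1=(dead,v1) N1.N2=(dead,v2) | N0.N0=(suspect,v1) N0.N1=(dead,v1) N0.N2=(dead,v2)
Op 11: N1 marks N1=alive -> (alive,v2)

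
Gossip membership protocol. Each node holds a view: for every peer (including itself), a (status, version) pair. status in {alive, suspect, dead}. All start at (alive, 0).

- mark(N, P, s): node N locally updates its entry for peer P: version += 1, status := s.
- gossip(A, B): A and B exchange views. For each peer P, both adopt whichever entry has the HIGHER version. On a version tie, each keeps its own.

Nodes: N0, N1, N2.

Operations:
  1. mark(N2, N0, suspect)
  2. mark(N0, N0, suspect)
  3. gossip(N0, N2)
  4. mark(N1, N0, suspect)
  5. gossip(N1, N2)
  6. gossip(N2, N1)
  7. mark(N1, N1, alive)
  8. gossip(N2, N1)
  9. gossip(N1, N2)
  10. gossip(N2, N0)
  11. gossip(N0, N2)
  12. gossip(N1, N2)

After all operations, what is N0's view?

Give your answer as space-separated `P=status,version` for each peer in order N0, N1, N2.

Op 1: N2 marks N0=suspect -> (suspect,v1)
Op 2: N0 marks N0=suspect -> (suspect,v1)
Op 3: gossip N0<->N2 -> N0.N0=(suspect,v1) N0.N1=(alive,v0) N0.N2=(alive,v0) | N2.N0=(suspect,v1) N2.N1=(alive,v0) N2.N2=(alive,v0)
Op 4: N1 marks N0=suspect -> (suspect,v1)
Op 5: gossip N1<->N2 -> N1.N0=(suspect,v1) N1.N1=(alive,v0) N1.N2=(alive,v0) | N2.N0=(suspect,v1) N2.N1=(alive,v0) N2.N2=(alive,v0)
Op 6: gossip N2<->N1 -> N2.N0=(suspect,v1) N2.N1=(alive,v0) N2.N2=(alive,v0) | N1.N0=(suspect,v1) N1.N1=(alive,v0) N1.N2=(alive,v0)
Op 7: N1 marks N1=alive -> (alive,v1)
Op 8: gossip N2<->N1 -> N2.N0=(suspect,v1) N2.N1=(alive,v1) N2.N2=(alive,v0) | N1.N0=(suspect,v1) N1.N1=(alive,v1) N1.N2=(alive,v0)
Op 9: gossip N1<->N2 -> N1.N0=(suspect,v1) N1.N1=(alive,v1) N1.N2=(alive,v0) | N2.N0=(suspect,v1) N2.N1=(alive,v1) N2.N2=(alive,v0)
Op 10: gossip N2<->N0 -> N2.N0=(suspect,v1) N2.N1=(alive,v1) N2.N2=(alive,v0) | N0.N0=(suspect,v1) N0.N1=(alive,v1) N0.N2=(alive,v0)
Op 11: gossip N0<->N2 -> N0.N0=(suspect,v1) N0.N1=(alive,v1) N0.N2=(alive,v0) | N2.N0=(suspect,v1) N2.N1=(alive,v1) N2.N2=(alive,v0)
Op 12: gossip N1<->N2 -> N1.N0=(suspect,v1) N1.N1=(alive,v1) N1.N2=(alive,v0) | N2.N0=(suspect,v1) N2.N1=(alive,v1) N2.N2=(alive,v0)

Answer: N0=suspect,1 N1=alive,1 N2=alive,0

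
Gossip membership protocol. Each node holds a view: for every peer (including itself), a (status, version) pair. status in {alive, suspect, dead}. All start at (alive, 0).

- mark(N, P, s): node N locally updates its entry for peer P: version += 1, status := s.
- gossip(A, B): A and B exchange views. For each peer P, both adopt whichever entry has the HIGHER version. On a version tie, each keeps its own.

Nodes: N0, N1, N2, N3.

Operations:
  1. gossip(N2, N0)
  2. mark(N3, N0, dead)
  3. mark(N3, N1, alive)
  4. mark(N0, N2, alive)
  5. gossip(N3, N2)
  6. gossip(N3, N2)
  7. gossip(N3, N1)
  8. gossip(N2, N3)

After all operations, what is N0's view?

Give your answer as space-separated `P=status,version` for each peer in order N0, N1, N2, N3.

Answer: N0=alive,0 N1=alive,0 N2=alive,1 N3=alive,0

Derivation:
Op 1: gossip N2<->N0 -> N2.N0=(alive,v0) N2.N1=(alive,v0) N2.N2=(alive,v0) N2.N3=(alive,v0) | N0.N0=(alive,v0) N0.N1=(alive,v0) N0.N2=(alive,v0) N0.N3=(alive,v0)
Op 2: N3 marks N0=dead -> (dead,v1)
Op 3: N3 marks N1=alive -> (alive,v1)
Op 4: N0 marks N2=alive -> (alive,v1)
Op 5: gossip N3<->N2 -> N3.N0=(dead,v1) N3.N1=(alive,v1) N3.N2=(alive,v0) N3.N3=(alive,v0) | N2.N0=(dead,v1) N2.N1=(alive,v1) N2.N2=(alive,v0) N2.N3=(alive,v0)
Op 6: gossip N3<->N2 -> N3.N0=(dead,v1) N3.N1=(alive,v1) N3.N2=(alive,v0) N3.N3=(alive,v0) | N2.N0=(dead,v1) N2.N1=(alive,v1) N2.N2=(alive,v0) N2.N3=(alive,v0)
Op 7: gossip N3<->N1 -> N3.N0=(dead,v1) N3.N1=(alive,v1) N3.N2=(alive,v0) N3.N3=(alive,v0) | N1.N0=(dead,v1) N1.N1=(alive,v1) N1.N2=(alive,v0) N1.N3=(alive,v0)
Op 8: gossip N2<->N3 -> N2.N0=(dead,v1) N2.N1=(alive,v1) N2.N2=(alive,v0) N2.N3=(alive,v0) | N3.N0=(dead,v1) N3.N1=(alive,v1) N3.N2=(alive,v0) N3.N3=(alive,v0)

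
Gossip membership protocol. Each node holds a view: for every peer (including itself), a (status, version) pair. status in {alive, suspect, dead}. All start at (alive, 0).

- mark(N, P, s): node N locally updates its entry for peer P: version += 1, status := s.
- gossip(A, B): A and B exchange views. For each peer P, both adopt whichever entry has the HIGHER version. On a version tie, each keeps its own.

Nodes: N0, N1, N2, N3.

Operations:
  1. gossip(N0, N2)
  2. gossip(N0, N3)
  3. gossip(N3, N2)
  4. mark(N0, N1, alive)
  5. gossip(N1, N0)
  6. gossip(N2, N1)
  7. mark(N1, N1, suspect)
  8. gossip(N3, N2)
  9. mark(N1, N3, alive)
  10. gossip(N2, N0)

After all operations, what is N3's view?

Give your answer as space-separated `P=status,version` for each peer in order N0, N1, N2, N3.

Answer: N0=alive,0 N1=alive,1 N2=alive,0 N3=alive,0

Derivation:
Op 1: gossip N0<->N2 -> N0.N0=(alive,v0) N0.N1=(alive,v0) N0.N2=(alive,v0) N0.N3=(alive,v0) | N2.N0=(alive,v0) N2.N1=(alive,v0) N2.N2=(alive,v0) N2.N3=(alive,v0)
Op 2: gossip N0<->N3 -> N0.N0=(alive,v0) N0.N1=(alive,v0) N0.N2=(alive,v0) N0.N3=(alive,v0) | N3.N0=(alive,v0) N3.N1=(alive,v0) N3.N2=(alive,v0) N3.N3=(alive,v0)
Op 3: gossip N3<->N2 -> N3.N0=(alive,v0) N3.N1=(alive,v0) N3.N2=(alive,v0) N3.N3=(alive,v0) | N2.N0=(alive,v0) N2.N1=(alive,v0) N2.N2=(alive,v0) N2.N3=(alive,v0)
Op 4: N0 marks N1=alive -> (alive,v1)
Op 5: gossip N1<->N0 -> N1.N0=(alive,v0) N1.N1=(alive,v1) N1.N2=(alive,v0) N1.N3=(alive,v0) | N0.N0=(alive,v0) N0.N1=(alive,v1) N0.N2=(alive,v0) N0.N3=(alive,v0)
Op 6: gossip N2<->N1 -> N2.N0=(alive,v0) N2.N1=(alive,v1) N2.N2=(alive,v0) N2.N3=(alive,v0) | N1.N0=(alive,v0) N1.N1=(alive,v1) N1.N2=(alive,v0) N1.N3=(alive,v0)
Op 7: N1 marks N1=suspect -> (suspect,v2)
Op 8: gossip N3<->N2 -> N3.N0=(alive,v0) N3.N1=(alive,v1) N3.N2=(alive,v0) N3.N3=(alive,v0) | N2.N0=(alive,v0) N2.N1=(alive,v1) N2.N2=(alive,v0) N2.N3=(alive,v0)
Op 9: N1 marks N3=alive -> (alive,v1)
Op 10: gossip N2<->N0 -> N2.N0=(alive,v0) N2.N1=(alive,v1) N2.N2=(alive,v0) N2.N3=(alive,v0) | N0.N0=(alive,v0) N0.N1=(alive,v1) N0.N2=(alive,v0) N0.N3=(alive,v0)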